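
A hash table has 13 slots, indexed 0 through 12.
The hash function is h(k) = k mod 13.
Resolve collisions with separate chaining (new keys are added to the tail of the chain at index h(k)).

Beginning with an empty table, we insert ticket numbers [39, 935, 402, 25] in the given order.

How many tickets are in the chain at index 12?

3

39 → bucket 0
935 → bucket 12
402 → bucket 12 (collision)
25 → bucket 12 (collision)
Final buckets:
0: 39
1: _
2: _
3: _
4: _
5: _
6: _
7: _
8: _
9: _
10: _
11: _
12: 935 -> 402 -> 25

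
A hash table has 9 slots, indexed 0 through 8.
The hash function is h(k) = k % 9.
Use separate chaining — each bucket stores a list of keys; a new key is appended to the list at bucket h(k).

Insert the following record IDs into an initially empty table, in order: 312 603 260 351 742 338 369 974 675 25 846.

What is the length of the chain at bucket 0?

312 → bucket 6
603 → bucket 0
260 → bucket 8
351 → bucket 0 (collision)
742 → bucket 4
338 → bucket 5
369 → bucket 0 (collision)
974 → bucket 2
675 → bucket 0 (collision)
25 → bucket 7
846 → bucket 0 (collision)
Final buckets:
0: 603 -> 351 -> 369 -> 675 -> 846
1: -
2: 974
3: -
4: 742
5: 338
6: 312
7: 25
8: 260

5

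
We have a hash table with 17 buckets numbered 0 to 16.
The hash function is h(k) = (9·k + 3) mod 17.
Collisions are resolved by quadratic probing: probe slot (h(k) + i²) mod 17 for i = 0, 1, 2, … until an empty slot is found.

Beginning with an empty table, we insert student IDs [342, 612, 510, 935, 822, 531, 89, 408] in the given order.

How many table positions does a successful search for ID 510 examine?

342: h=4 => slot 4
612: h=3 => slot 3
510: h=3, probe 3,4,7 => slot 7
935: h=3, probe 3,4,7,12 => slot 12
822: h=6 => slot 6
531: h=5 => slot 5
89: h=5, probe 5,6,9 => slot 9
408: h=3, probe 3,4,7,12,2 => slot 2
Table: [., ., 408, 612, 342, 531, 822, 510, ., 89, ., ., 935, ., ., ., .]
Lookup 510: h=3, probe 3,4,7 → found at 7.

3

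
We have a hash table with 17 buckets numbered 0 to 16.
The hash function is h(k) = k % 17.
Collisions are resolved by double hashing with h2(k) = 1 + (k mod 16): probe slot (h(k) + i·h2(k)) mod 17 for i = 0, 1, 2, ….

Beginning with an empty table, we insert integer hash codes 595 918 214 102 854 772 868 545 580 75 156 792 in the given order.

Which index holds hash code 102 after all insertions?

14

595: h=0 => slot 0
918: h=0, h2=7, probe 0,7 => slot 7
214: h=10 => slot 10
102: h=0, h2=7, probe 0,7,14 => slot 14
854: h=4 => slot 4
772: h=7, h2=5, probe 7,12 => slot 12
868: h=1 => slot 1
545: h=1, h2=2, probe 1,3 => slot 3
580: h=2 => slot 2
75: h=7, h2=12, probe 7,2,14,9 => slot 9
156: h=3, h2=13, probe 3,16 => slot 16
792: h=10, h2=9, probe 10,2,11 => slot 11
Table: [595, 868, 580, 545, 854, _, _, 918, _, 75, 214, 792, 772, _, 102, _, 156]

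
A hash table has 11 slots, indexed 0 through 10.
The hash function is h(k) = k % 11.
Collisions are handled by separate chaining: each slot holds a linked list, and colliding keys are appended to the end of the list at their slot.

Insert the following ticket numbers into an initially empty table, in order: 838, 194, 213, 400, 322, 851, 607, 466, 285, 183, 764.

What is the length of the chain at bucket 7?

2

Insert 838: h=2, bucket 2 empty → new chain.
Insert 194: h=7, bucket 7 empty → new chain.
Insert 213: h=4, bucket 4 empty → new chain.
Insert 400: h=4, bucket 4 nonempty → append to chain.
Insert 322: h=3, bucket 3 empty → new chain.
Insert 851: h=4, bucket 4 nonempty → append to chain.
Insert 607: h=2, bucket 2 nonempty → append to chain.
Insert 466: h=4, bucket 4 nonempty → append to chain.
Insert 285: h=10, bucket 10 empty → new chain.
Insert 183: h=7, bucket 7 nonempty → append to chain.
Insert 764: h=5, bucket 5 empty → new chain.
Final buckets:
0: —
1: —
2: 838 -> 607
3: 322
4: 213 -> 400 -> 851 -> 466
5: 764
6: —
7: 194 -> 183
8: —
9: —
10: 285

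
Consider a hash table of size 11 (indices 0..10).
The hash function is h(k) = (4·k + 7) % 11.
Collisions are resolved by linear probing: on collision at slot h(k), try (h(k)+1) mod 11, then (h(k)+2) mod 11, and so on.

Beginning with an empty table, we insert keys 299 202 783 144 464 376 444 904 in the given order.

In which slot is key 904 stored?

8

299: h=4 -> slot 4
202: h=1 -> slot 1
783: h=4, probe 4,5 -> slot 5
144: h=0 -> slot 0
464: h=4, probe 4,5,6 -> slot 6
376: h=4, probe 4,5,6,7 -> slot 7
444: h=1, probe 1,2 -> slot 2
904: h=4, probe 4,5,6,7,8 -> slot 8
Table: [144, 202, 444, _, 299, 783, 464, 376, 904, _, _]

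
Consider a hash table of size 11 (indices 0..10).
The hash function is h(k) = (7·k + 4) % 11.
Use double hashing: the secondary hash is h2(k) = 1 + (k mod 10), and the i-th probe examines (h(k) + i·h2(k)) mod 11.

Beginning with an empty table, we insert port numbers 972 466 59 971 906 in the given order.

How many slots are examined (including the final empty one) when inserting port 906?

Insert 972: h=10, slot 10 empty -> index 10.
Insert 466: h=10, h2=7, slot 10 occupied -> index 6.
Insert 59: h=10, h2=10, slot 10 occupied -> index 9.
Insert 971: h=3, slot 3 empty -> index 3.
Insert 906: h=10, h2=7, slots 10,6 occupied -> index 2.
Table: [-, -, 906, 971, -, -, 466, -, -, 59, 972]

3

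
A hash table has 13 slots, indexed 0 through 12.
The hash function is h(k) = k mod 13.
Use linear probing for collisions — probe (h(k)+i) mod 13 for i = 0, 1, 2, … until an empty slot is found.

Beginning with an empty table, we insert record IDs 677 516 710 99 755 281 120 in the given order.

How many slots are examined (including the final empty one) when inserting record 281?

677: h=1 -> slot 1
516: h=9 -> slot 9
710: h=8 -> slot 8
99: h=8, probe 8,9,10 -> slot 10
755: h=1, probe 1,2 -> slot 2
281: h=8, probe 8,9,10,11 -> slot 11
120: h=3 -> slot 3
Table: [., 677, 755, 120, ., ., ., ., 710, 516, 99, 281, .]

4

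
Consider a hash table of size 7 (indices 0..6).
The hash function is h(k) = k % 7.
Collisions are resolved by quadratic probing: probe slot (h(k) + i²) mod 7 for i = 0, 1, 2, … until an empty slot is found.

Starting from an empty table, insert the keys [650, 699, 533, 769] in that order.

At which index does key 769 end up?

650: h=6 -> slot 6
699: h=6, probe 6,0 -> slot 0
533: h=1 -> slot 1
769: h=6, probe 6,0,3 -> slot 3
Table: [699, 533, -, 769, -, -, 650]

3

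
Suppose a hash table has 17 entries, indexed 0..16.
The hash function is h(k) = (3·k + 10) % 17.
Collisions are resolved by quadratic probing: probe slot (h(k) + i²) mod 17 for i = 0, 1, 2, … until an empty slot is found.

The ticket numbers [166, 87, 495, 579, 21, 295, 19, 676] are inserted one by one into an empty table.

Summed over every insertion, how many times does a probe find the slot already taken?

5

166 hashes to 15; slot 15 is free -> place at 15.
87 hashes to 16; slot 16 is free -> place at 16.
495 hashes to 16; 16 taken -> place at 0.
579 hashes to 13; slot 13 is free -> place at 13.
21 hashes to 5; slot 5 is free -> place at 5.
295 hashes to 11; slot 11 is free -> place at 11.
19 hashes to 16; 16,0 taken -> place at 3.
676 hashes to 15; 15,16 taken -> place at 2.
Table: [495, —, 676, 19, —, 21, —, —, —, —, —, 295, —, 579, —, 166, 87]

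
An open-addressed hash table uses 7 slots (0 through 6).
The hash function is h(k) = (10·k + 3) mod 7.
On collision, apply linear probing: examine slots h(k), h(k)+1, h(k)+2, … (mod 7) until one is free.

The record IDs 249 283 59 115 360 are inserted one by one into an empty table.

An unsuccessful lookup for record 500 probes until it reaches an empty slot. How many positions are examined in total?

6

249: h=1 -> slot 1
283: h=5 -> slot 5
59: h=5, probe 5,6 -> slot 6
115: h=5, probe 5,6,0 -> slot 0
360: h=5, probe 5,6,0,1,2 -> slot 2
Table: [115, 249, 360, ., ., 283, 59]
Lookup 500: h=5, probe 5,6,0,1,2,3 → slot 3 empty, not found.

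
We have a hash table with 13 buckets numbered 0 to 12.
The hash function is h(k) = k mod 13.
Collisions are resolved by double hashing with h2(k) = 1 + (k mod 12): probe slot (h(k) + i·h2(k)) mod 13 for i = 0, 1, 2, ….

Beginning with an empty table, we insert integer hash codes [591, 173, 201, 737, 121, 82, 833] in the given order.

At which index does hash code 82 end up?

2

591: h=6 → slot 6
173: h=4 → slot 4
201: h=6, h2=10, probe 6,3 → slot 3
737: h=9 → slot 9
121: h=4, h2=2, probe 4,6,8 → slot 8
82: h=4, h2=11, probe 4,2 → slot 2
833: h=1 → slot 1
Table: [—, 833, 82, 201, 173, —, 591, —, 121, 737, —, —, —]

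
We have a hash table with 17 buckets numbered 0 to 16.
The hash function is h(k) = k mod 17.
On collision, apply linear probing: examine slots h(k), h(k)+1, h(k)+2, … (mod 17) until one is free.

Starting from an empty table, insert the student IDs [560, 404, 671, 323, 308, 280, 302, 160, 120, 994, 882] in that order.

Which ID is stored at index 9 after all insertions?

Insert 560: h=16, slot 16 empty -> index 16.
Insert 404: h=13, slot 13 empty -> index 13.
Insert 671: h=8, slot 8 empty -> index 8.
Insert 323: h=0, slot 0 empty -> index 0.
Insert 308: h=2, slot 2 empty -> index 2.
Insert 280: h=8, slot 8 occupied -> index 9.
Insert 302: h=13, slot 13 occupied -> index 14.
Insert 160: h=7, slot 7 empty -> index 7.
Insert 120: h=1, slot 1 empty -> index 1.
Insert 994: h=8, slots 8,9 occupied -> index 10.
Insert 882: h=15, slot 15 empty -> index 15.
Table: [323, 120, 308, ∅, ∅, ∅, ∅, 160, 671, 280, 994, ∅, ∅, 404, 302, 882, 560]

280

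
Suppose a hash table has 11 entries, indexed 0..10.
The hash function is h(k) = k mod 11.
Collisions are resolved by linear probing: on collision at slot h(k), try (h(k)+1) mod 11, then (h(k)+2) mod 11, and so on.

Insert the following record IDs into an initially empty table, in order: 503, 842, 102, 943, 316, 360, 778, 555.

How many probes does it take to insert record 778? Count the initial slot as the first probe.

503 hashes to 8; slot 8 is free => place at 8.
842 hashes to 6; slot 6 is free => place at 6.
102 hashes to 3; slot 3 is free => place at 3.
943 hashes to 8; 8 taken => place at 9.
316 hashes to 8; 8,9 taken => place at 10.
360 hashes to 8; 8,9,10 taken => place at 0.
778 hashes to 8; 8,9,10,0 taken => place at 1.
555 hashes to 5; slot 5 is free => place at 5.
Table: [360, 778, _, 102, _, 555, 842, _, 503, 943, 316]

5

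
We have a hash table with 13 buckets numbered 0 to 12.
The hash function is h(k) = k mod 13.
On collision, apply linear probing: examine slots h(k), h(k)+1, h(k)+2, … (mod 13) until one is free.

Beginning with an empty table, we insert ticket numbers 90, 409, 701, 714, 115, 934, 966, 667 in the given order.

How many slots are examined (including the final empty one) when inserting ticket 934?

90: h=12 => slot 12
409: h=6 => slot 6
701: h=12, probe 12,0 => slot 0
714: h=12, probe 12,0,1 => slot 1
115: h=11 => slot 11
934: h=11, probe 11,12,0,1,2 => slot 2
966: h=4 => slot 4
667: h=4, probe 4,5 => slot 5
Table: [701, 714, 934, _, 966, 667, 409, _, _, _, _, 115, 90]

5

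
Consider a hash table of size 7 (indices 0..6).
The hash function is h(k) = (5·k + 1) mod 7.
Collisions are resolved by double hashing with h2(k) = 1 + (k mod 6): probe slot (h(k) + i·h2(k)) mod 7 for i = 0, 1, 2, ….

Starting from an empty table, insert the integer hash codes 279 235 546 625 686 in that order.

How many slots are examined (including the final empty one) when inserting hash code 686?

279 hashes to 3; slot 3 is free -> place at 3.
235 hashes to 0; slot 0 is free -> place at 0.
546 hashes to 1; slot 1 is free -> place at 1.
625 hashes to 4; slot 4 is free -> place at 4.
686 hashes to 1, h2=3; 1,4,0,3 taken -> place at 6.
Table: [235, 546, _, 279, 625, _, 686]

5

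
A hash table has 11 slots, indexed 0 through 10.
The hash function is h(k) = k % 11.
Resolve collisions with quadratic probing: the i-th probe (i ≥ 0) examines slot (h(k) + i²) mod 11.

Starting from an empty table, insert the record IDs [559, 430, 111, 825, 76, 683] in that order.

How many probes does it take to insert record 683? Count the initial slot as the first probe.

3

Insert 559: h=9, slot 9 empty → index 9.
Insert 430: h=1, slot 1 empty → index 1.
Insert 111: h=1, slot 1 occupied → index 2.
Insert 825: h=0, slot 0 empty → index 0.
Insert 76: h=10, slot 10 empty → index 10.
Insert 683: h=1, slots 1,2 occupied → index 5.
Table: [825, 430, 111, ., ., 683, ., ., ., 559, 76]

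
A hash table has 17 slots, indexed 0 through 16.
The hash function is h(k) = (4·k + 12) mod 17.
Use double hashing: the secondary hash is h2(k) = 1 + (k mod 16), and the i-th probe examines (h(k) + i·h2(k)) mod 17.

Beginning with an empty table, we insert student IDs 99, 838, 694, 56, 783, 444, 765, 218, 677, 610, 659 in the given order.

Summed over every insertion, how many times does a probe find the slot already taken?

99: h=0 => slot 0
838: h=15 => slot 15
694: h=0, h2=7, probe 0,7 => slot 7
56: h=15, h2=9, probe 15,7,16 => slot 16
783: h=16, h2=16, probe 16,15,14 => slot 14
444: h=3 => slot 3
765: h=12 => slot 12
218: h=0, h2=11, probe 0,11 => slot 11
677: h=0, h2=6, probe 0,6 => slot 6
610: h=4 => slot 4
659: h=13 => slot 13
Table: [99, -, -, 444, 610, -, 677, 694, -, -, -, 218, 765, 659, 783, 838, 56]

7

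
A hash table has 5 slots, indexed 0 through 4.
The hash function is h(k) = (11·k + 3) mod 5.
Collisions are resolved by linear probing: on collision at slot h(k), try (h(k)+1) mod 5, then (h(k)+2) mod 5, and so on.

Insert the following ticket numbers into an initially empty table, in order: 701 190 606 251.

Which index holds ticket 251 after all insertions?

1

701: h=4 -> slot 4
190: h=3 -> slot 3
606: h=4, probe 4,0 -> slot 0
251: h=4, probe 4,0,1 -> slot 1
Table: [606, 251, ., 190, 701]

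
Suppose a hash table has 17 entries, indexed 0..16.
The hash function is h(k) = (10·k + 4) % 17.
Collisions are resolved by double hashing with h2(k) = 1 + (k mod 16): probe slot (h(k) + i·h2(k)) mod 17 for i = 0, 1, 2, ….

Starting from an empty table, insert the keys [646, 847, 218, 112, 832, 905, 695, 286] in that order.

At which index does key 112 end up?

646: h=4 → slot 4
847: h=8 → slot 8
218: h=8, h2=11, probe 8,2 → slot 2
112: h=2, h2=1, probe 2,3 → slot 3
832: h=11 → slot 11
905: h=10 → slot 10
695: h=1 → slot 1
286: h=8, h2=15, probe 8,6 → slot 6
Table: [∅, 695, 218, 112, 646, ∅, 286, ∅, 847, ∅, 905, 832, ∅, ∅, ∅, ∅, ∅]

3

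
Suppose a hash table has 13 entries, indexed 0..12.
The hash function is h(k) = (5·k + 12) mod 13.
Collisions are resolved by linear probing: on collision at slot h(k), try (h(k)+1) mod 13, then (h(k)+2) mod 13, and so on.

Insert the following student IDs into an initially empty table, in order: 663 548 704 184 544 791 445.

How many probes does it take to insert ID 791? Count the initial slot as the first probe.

2

663 hashes to 12; slot 12 is free => place at 12.
548 hashes to 9; slot 9 is free => place at 9.
704 hashes to 9; 9 taken => place at 10.
184 hashes to 9; 9,10 taken => place at 11.
544 hashes to 2; slot 2 is free => place at 2.
791 hashes to 2; 2 taken => place at 3.
445 hashes to 1; slot 1 is free => place at 1.
Table: [-, 445, 544, 791, -, -, -, -, -, 548, 704, 184, 663]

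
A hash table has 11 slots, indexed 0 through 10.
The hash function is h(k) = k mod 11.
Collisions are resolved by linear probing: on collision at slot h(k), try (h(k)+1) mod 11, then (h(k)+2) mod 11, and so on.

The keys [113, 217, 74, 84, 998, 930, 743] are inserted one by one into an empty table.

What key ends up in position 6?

930

Insert 113: h=3, slot 3 empty -> index 3.
Insert 217: h=8, slot 8 empty -> index 8.
Insert 74: h=8, slot 8 occupied -> index 9.
Insert 84: h=7, slot 7 empty -> index 7.
Insert 998: h=8, slots 8,9 occupied -> index 10.
Insert 930: h=6, slot 6 empty -> index 6.
Insert 743: h=6, slots 6,7,8,9,10 occupied -> index 0.
Table: [743, —, —, 113, —, —, 930, 84, 217, 74, 998]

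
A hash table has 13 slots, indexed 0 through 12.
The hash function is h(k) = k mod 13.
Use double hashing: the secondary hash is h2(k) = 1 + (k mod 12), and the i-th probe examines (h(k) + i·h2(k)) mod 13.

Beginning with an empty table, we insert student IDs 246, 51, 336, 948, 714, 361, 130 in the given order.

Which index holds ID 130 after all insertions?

246 hashes to 12; slot 12 is free → place at 12.
51 hashes to 12, h2=4; 12 taken → place at 3.
336 hashes to 11; slot 11 is free → place at 11.
948 hashes to 12, h2=1; 12 taken → place at 0.
714 hashes to 12, h2=7; 12 taken → place at 6.
361 hashes to 10; slot 10 is free → place at 10.
130 hashes to 0, h2=11; 0,11 taken → place at 9.
Table: [948, ., ., 51, ., ., 714, ., ., 130, 361, 336, 246]

9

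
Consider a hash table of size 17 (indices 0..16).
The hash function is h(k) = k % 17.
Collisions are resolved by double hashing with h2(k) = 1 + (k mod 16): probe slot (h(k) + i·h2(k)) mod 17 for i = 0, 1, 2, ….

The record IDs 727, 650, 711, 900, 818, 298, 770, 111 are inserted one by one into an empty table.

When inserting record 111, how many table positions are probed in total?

2

727 hashes to 13; slot 13 is free → place at 13.
650 hashes to 4; slot 4 is free → place at 4.
711 hashes to 14; slot 14 is free → place at 14.
900 hashes to 16; slot 16 is free → place at 16.
818 hashes to 2; slot 2 is free → place at 2.
298 hashes to 9; slot 9 is free → place at 9.
770 hashes to 5; slot 5 is free → place at 5.
111 hashes to 9, h2=16; 9 taken → place at 8.
Table: [., ., 818, ., 650, 770, ., ., 111, 298, ., ., ., 727, 711, ., 900]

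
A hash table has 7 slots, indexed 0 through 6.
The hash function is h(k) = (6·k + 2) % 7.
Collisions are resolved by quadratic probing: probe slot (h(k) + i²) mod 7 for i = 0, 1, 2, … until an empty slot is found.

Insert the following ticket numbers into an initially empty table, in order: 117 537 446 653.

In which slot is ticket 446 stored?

1

117 hashes to 4; slot 4 is free -> place at 4.
537 hashes to 4; 4 taken -> place at 5.
446 hashes to 4; 4,5 taken -> place at 1.
653 hashes to 0; slot 0 is free -> place at 0.
Table: [653, 446, ∅, ∅, 117, 537, ∅]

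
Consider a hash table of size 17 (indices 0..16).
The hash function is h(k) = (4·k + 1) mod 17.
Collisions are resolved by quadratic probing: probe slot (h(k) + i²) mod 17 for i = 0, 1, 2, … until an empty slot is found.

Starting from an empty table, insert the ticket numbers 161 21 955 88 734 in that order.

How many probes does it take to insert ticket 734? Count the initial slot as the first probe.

Insert 161: h=16, slot 16 empty => index 16.
Insert 21: h=0, slot 0 empty => index 0.
Insert 955: h=13, slot 13 empty => index 13.
Insert 88: h=13, slot 13 occupied => index 14.
Insert 734: h=13, slots 13,14,0 occupied => index 5.
Table: [21, _, _, _, _, 734, _, _, _, _, _, _, _, 955, 88, _, 161]

4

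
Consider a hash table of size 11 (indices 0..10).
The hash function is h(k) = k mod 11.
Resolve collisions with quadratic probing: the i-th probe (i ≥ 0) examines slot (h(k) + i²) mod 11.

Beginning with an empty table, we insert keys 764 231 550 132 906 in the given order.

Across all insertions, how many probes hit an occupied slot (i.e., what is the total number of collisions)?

5

Insert 764: h=5, slot 5 empty → index 5.
Insert 231: h=0, slot 0 empty → index 0.
Insert 550: h=0, slot 0 occupied → index 1.
Insert 132: h=0, slots 0,1 occupied → index 4.
Insert 906: h=4, slots 4,5 occupied → index 8.
Table: [231, 550, -, -, 132, 764, -, -, 906, -, -]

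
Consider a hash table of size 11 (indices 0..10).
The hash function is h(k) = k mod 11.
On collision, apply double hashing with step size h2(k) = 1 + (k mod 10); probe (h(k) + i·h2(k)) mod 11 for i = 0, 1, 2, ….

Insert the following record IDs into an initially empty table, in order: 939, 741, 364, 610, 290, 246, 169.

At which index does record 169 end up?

3

939 hashes to 4; slot 4 is free → place at 4.
741 hashes to 4, h2=2; 4 taken → place at 6.
364 hashes to 1; slot 1 is free → place at 1.
610 hashes to 5; slot 5 is free → place at 5.
290 hashes to 4, h2=1; 4,5,6 taken → place at 7.
246 hashes to 4, h2=7; 4 taken → place at 0.
169 hashes to 4, h2=10; 4 taken → place at 3.
Table: [246, 364, -, 169, 939, 610, 741, 290, -, -, -]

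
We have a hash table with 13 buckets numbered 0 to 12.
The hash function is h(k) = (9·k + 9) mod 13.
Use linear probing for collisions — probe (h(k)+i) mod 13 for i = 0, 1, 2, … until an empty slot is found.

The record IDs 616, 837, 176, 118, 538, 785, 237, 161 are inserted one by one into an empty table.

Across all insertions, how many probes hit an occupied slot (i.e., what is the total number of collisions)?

13

616: h=2 => slot 2
837: h=2, probe 2,3 => slot 3
176: h=7 => slot 7
118: h=5 => slot 5
538: h=2, probe 2,3,4 => slot 4
785: h=2, probe 2,3,4,5,6 => slot 6
237: h=10 => slot 10
161: h=2, probe 2,3,4,5,6,7,8 => slot 8
Table: [., ., 616, 837, 538, 118, 785, 176, 161, ., 237, ., .]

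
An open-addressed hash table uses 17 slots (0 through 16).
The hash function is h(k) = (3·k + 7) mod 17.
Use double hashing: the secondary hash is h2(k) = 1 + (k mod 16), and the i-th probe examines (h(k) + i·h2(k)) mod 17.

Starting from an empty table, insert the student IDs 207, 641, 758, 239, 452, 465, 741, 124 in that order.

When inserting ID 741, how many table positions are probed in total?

3

207 hashes to 16; slot 16 is free => place at 16.
641 hashes to 9; slot 9 is free => place at 9.
758 hashes to 3; slot 3 is free => place at 3.
239 hashes to 10; slot 10 is free => place at 10.
452 hashes to 3, h2=5; 3 taken => place at 8.
465 hashes to 8, h2=2; 8,10 taken => place at 12.
741 hashes to 3, h2=6; 3,9 taken => place at 15.
124 hashes to 5; slot 5 is free => place at 5.
Table: [—, —, —, 758, —, 124, —, —, 452, 641, 239, —, 465, —, —, 741, 207]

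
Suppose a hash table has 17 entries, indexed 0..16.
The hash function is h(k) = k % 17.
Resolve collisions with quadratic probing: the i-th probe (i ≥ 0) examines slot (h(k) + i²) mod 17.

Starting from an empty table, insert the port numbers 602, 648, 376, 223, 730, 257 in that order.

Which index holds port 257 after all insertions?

11

Insert 602: h=7, slot 7 empty -> index 7.
Insert 648: h=2, slot 2 empty -> index 2.
Insert 376: h=2, slot 2 occupied -> index 3.
Insert 223: h=2, slots 2,3 occupied -> index 6.
Insert 730: h=16, slot 16 empty -> index 16.
Insert 257: h=2, slots 2,3,6 occupied -> index 11.
Table: [∅, ∅, 648, 376, ∅, ∅, 223, 602, ∅, ∅, ∅, 257, ∅, ∅, ∅, ∅, 730]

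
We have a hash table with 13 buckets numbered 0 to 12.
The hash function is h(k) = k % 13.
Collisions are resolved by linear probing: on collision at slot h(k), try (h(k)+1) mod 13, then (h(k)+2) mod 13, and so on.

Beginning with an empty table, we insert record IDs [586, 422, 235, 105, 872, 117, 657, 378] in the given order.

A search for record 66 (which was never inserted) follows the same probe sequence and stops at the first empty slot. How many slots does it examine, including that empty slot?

Insert 586: h=1, slot 1 empty => index 1.
Insert 422: h=6, slot 6 empty => index 6.
Insert 235: h=1, slot 1 occupied => index 2.
Insert 105: h=1, slots 1,2 occupied => index 3.
Insert 872: h=1, slots 1,2,3 occupied => index 4.
Insert 117: h=0, slot 0 empty => index 0.
Insert 657: h=7, slot 7 empty => index 7.
Insert 378: h=1, slots 1,2,3,4 occupied => index 5.
Table: [117, 586, 235, 105, 872, 378, 422, 657, —, —, —, —, —]
Lookup 66: h=1, probe 1,2,3,4,5,6,7,8 → slot 8 empty, not found.

8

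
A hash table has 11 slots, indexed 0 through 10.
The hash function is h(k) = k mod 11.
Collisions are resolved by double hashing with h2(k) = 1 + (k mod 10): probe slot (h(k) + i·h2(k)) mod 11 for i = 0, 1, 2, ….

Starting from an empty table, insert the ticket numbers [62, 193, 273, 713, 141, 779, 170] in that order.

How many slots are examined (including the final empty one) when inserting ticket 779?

2

Insert 62: h=7, slot 7 empty → index 7.
Insert 193: h=6, slot 6 empty → index 6.
Insert 273: h=9, slot 9 empty → index 9.
Insert 713: h=9, h2=4, slot 9 occupied → index 2.
Insert 141: h=9, h2=2, slot 9 occupied → index 0.
Insert 779: h=9, h2=10, slot 9 occupied → index 8.
Insert 170: h=5, slot 5 empty → index 5.
Table: [141, ., 713, ., ., 170, 193, 62, 779, 273, .]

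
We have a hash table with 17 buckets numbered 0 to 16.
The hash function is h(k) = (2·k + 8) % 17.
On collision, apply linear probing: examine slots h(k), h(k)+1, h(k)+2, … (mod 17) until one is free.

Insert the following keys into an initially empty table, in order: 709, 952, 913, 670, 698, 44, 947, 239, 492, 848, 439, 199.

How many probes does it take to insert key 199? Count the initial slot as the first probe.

4

709 hashes to 15; slot 15 is free => place at 15.
952 hashes to 8; slot 8 is free => place at 8.
913 hashes to 15; 15 taken => place at 16.
670 hashes to 5; slot 5 is free => place at 5.
698 hashes to 10; slot 10 is free => place at 10.
44 hashes to 11; slot 11 is free => place at 11.
947 hashes to 15; 15,16 taken => place at 0.
239 hashes to 10; 10,11 taken => place at 12.
492 hashes to 6; slot 6 is free => place at 6.
848 hashes to 4; slot 4 is free => place at 4.
439 hashes to 2; slot 2 is free => place at 2.
199 hashes to 15; 15,16,0 taken => place at 1.
Table: [947, 199, 439, ∅, 848, 670, 492, ∅, 952, ∅, 698, 44, 239, ∅, ∅, 709, 913]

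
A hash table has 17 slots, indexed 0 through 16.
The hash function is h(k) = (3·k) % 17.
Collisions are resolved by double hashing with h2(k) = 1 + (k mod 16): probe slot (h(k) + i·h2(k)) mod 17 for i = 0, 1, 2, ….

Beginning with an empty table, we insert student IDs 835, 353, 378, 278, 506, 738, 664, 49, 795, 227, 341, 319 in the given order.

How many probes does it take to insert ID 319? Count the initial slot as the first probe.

4

835: h=6 → slot 6
353: h=5 → slot 5
378: h=12 → slot 12
278: h=1 → slot 1
506: h=5, h2=11, probe 5,16 → slot 16
738: h=4 → slot 4
664: h=3 → slot 3
49: h=11 → slot 11
795: h=5, h2=12, probe 5,0 → slot 0
227: h=1, h2=4, probe 1,5,9 → slot 9
341: h=3, h2=6, probe 3,9,15 → slot 15
319: h=5, h2=16, probe 5,4,3,2 → slot 2
Table: [795, 278, 319, 664, 738, 353, 835, _, _, 227, _, 49, 378, _, _, 341, 506]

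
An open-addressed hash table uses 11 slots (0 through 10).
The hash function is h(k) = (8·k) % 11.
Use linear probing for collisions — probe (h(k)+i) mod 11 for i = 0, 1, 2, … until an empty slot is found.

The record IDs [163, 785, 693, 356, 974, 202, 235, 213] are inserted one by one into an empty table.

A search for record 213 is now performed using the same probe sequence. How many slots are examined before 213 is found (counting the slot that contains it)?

7

163: h=6 => slot 6
785: h=10 => slot 10
693: h=0 => slot 0
356: h=10, probe 10,0,1 => slot 1
974: h=4 => slot 4
202: h=10, probe 10,0,1,2 => slot 2
235: h=10, probe 10,0,1,2,3 => slot 3
213: h=10, probe 10,0,1,2,3,4,5 => slot 5
Table: [693, 356, 202, 235, 974, 213, 163, ., ., ., 785]
Lookup 213: h=10, probe 10,0,1,2,3,4,5 → found at 5.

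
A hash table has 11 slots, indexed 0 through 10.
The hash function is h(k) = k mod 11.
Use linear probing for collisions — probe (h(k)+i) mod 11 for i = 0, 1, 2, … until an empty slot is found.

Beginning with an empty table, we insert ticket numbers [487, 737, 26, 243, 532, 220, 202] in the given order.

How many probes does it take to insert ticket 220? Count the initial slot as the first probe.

3

Insert 487: h=3, slot 3 empty → index 3.
Insert 737: h=0, slot 0 empty → index 0.
Insert 26: h=4, slot 4 empty → index 4.
Insert 243: h=1, slot 1 empty → index 1.
Insert 532: h=4, slot 4 occupied → index 5.
Insert 220: h=0, slots 0,1 occupied → index 2.
Insert 202: h=4, slots 4,5 occupied → index 6.
Table: [737, 243, 220, 487, 26, 532, 202, _, _, _, _]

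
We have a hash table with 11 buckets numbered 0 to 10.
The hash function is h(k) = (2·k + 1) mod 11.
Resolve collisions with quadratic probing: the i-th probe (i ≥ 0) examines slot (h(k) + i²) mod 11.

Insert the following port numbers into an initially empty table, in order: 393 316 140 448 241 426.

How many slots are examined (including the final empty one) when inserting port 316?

2

Insert 393: h=6, slot 6 empty -> index 6.
Insert 316: h=6, slot 6 occupied -> index 7.
Insert 140: h=6, slots 6,7 occupied -> index 10.
Insert 448: h=6, slots 6,7,10 occupied -> index 4.
Insert 241: h=10, slot 10 occupied -> index 0.
Insert 426: h=6, slots 6,7,10,4,0 occupied -> index 9.
Table: [241, _, _, _, 448, _, 393, 316, _, 426, 140]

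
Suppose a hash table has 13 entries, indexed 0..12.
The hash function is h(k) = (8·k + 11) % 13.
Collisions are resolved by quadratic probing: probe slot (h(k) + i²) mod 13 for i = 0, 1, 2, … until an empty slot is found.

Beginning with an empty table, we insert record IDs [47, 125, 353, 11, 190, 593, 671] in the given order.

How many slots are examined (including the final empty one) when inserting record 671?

6

Insert 47: h=10, slot 10 empty → index 10.
Insert 125: h=10, slot 10 occupied → index 11.
Insert 353: h=1, slot 1 empty → index 1.
Insert 11: h=8, slot 8 empty → index 8.
Insert 190: h=10, slots 10,11,1 occupied → index 6.
Insert 593: h=10, slots 10,11,1,6 occupied → index 0.
Insert 671: h=10, slots 10,11,1,6,0 occupied → index 9.
Table: [593, 353, -, -, -, -, 190, -, 11, 671, 47, 125, -]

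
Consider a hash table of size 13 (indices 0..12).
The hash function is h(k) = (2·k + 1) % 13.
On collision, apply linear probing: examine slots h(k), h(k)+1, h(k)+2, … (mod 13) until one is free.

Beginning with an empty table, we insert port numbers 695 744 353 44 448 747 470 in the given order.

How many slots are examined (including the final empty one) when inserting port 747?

695: h=0 → slot 0
744: h=7 → slot 7
353: h=5 → slot 5
44: h=11 → slot 11
448: h=0, probe 0,1 → slot 1
747: h=0, probe 0,1,2 → slot 2
470: h=5, probe 5,6 → slot 6
Table: [695, 448, 747, —, —, 353, 470, 744, —, —, —, 44, —]

3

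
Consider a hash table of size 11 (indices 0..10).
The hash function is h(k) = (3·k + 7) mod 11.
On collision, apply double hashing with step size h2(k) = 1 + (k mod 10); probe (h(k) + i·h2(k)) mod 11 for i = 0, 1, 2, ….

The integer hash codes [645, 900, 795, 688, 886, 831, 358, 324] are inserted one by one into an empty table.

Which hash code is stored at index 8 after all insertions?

645 hashes to 6; slot 6 is free -> place at 6.
900 hashes to 1; slot 1 is free -> place at 1.
795 hashes to 5; slot 5 is free -> place at 5.
688 hashes to 3; slot 3 is free -> place at 3.
886 hashes to 3, h2=7; 3 taken -> place at 10.
831 hashes to 3, h2=2; 3,5 taken -> place at 7.
358 hashes to 3, h2=9; 3,1,10 taken -> place at 8.
324 hashes to 0; slot 0 is free -> place at 0.
Table: [324, 900, -, 688, -, 795, 645, 831, 358, -, 886]

358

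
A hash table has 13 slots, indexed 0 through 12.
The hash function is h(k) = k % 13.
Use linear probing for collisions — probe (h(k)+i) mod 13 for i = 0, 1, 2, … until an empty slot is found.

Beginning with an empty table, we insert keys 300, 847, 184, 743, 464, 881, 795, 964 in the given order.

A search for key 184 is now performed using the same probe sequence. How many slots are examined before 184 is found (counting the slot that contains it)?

Insert 300: h=1, slot 1 empty => index 1.
Insert 847: h=2, slot 2 empty => index 2.
Insert 184: h=2, slot 2 occupied => index 3.
Insert 743: h=2, slots 2,3 occupied => index 4.
Insert 464: h=9, slot 9 empty => index 9.
Insert 881: h=10, slot 10 empty => index 10.
Insert 795: h=2, slots 2,3,4 occupied => index 5.
Insert 964: h=2, slots 2,3,4,5 occupied => index 6.
Table: [—, 300, 847, 184, 743, 795, 964, —, —, 464, 881, —, —]
Lookup 184: h=2, probe 2,3 → found at 3.

2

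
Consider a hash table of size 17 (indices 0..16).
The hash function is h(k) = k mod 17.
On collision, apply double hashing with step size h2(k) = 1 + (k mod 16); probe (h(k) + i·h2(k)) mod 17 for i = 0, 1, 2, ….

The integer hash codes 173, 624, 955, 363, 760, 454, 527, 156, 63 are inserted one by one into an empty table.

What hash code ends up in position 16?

173: h=3 → slot 3
624: h=12 → slot 12
955: h=3, h2=12, probe 3,15 → slot 15
363: h=6 → slot 6
760: h=12, h2=9, probe 12,4 → slot 4
454: h=12, h2=7, probe 12,2 → slot 2
527: h=0 → slot 0
156: h=3, h2=13, probe 3,16 → slot 16
63: h=12, h2=16, probe 12,11 → slot 11
Table: [527, —, 454, 173, 760, —, 363, —, —, —, —, 63, 624, —, —, 955, 156]

156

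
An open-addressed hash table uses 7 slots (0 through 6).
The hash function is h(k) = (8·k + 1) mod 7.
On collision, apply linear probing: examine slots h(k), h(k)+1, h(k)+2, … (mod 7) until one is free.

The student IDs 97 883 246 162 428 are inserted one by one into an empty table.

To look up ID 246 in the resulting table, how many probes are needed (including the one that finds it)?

Insert 97: h=0, slot 0 empty → index 0.
Insert 883: h=2, slot 2 empty → index 2.
Insert 246: h=2, slot 2 occupied → index 3.
Insert 162: h=2, slots 2,3 occupied → index 4.
Insert 428: h=2, slots 2,3,4 occupied → index 5.
Table: [97, —, 883, 246, 162, 428, —]
Lookup 246: h=2, probe 2,3 → found at 3.

2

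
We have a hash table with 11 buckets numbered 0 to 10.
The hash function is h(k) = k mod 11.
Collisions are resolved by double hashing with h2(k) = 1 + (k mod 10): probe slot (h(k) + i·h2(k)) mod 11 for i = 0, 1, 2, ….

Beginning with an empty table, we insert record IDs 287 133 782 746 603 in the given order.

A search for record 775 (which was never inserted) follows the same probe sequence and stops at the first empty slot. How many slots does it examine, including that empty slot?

2

Insert 287: h=1, slot 1 empty → index 1.
Insert 133: h=1, h2=4, slot 1 occupied → index 5.
Insert 782: h=1, h2=3, slot 1 occupied → index 4.
Insert 746: h=9, slot 9 empty → index 9.
Insert 603: h=9, h2=4, slot 9 occupied → index 2.
Table: [∅, 287, 603, ∅, 782, 133, ∅, ∅, ∅, 746, ∅]
Lookup 775: h=5, h2=6, probe 5,0 → slot 0 empty, not found.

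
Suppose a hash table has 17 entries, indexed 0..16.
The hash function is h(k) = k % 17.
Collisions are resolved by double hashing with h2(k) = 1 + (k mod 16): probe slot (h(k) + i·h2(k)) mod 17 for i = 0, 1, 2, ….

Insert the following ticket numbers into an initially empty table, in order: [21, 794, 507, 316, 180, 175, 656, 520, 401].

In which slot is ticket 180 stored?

15

21 hashes to 4; slot 4 is free -> place at 4.
794 hashes to 12; slot 12 is free -> place at 12.
507 hashes to 14; slot 14 is free -> place at 14.
316 hashes to 10; slot 10 is free -> place at 10.
180 hashes to 10, h2=5; 10 taken -> place at 15.
175 hashes to 5; slot 5 is free -> place at 5.
656 hashes to 10, h2=1; 10 taken -> place at 11.
520 hashes to 10, h2=9; 10 taken -> place at 2.
401 hashes to 10, h2=2; 10,12,14 taken -> place at 16.
Table: [., ., 520, ., 21, 175, ., ., ., ., 316, 656, 794, ., 507, 180, 401]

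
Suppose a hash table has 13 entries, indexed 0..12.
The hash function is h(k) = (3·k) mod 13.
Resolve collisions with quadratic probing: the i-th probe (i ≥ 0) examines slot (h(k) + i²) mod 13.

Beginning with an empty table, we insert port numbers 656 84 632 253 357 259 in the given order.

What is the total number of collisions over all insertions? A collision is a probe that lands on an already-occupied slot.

6

Insert 656: h=5, slot 5 empty → index 5.
Insert 84: h=5, slot 5 occupied → index 6.
Insert 632: h=11, slot 11 empty → index 11.
Insert 253: h=5, slots 5,6 occupied → index 9.
Insert 357: h=5, slots 5,6,9 occupied → index 1.
Insert 259: h=10, slot 10 empty → index 10.
Table: [∅, 357, ∅, ∅, ∅, 656, 84, ∅, ∅, 253, 259, 632, ∅]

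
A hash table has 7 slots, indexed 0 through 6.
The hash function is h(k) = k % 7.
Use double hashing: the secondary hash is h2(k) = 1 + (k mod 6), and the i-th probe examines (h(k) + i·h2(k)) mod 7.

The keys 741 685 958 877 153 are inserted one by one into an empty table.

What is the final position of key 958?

4

741 hashes to 6; slot 6 is free -> place at 6.
685 hashes to 6, h2=2; 6 taken -> place at 1.
958 hashes to 6, h2=5; 6 taken -> place at 4.
877 hashes to 2; slot 2 is free -> place at 2.
153 hashes to 6, h2=4; 6 taken -> place at 3.
Table: [-, 685, 877, 153, 958, -, 741]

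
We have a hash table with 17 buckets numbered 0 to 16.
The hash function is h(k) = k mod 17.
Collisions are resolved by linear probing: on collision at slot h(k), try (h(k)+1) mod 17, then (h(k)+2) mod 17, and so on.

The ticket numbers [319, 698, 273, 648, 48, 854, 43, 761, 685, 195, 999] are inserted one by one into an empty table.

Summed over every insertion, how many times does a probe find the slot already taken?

7

319 hashes to 13; slot 13 is free → place at 13.
698 hashes to 1; slot 1 is free → place at 1.
273 hashes to 1; 1 taken → place at 2.
648 hashes to 2; 2 taken → place at 3.
48 hashes to 14; slot 14 is free → place at 14.
854 hashes to 4; slot 4 is free → place at 4.
43 hashes to 9; slot 9 is free → place at 9.
761 hashes to 13; 13,14 taken → place at 15.
685 hashes to 5; slot 5 is free → place at 5.
195 hashes to 8; slot 8 is free → place at 8.
999 hashes to 13; 13,14,15 taken → place at 16.
Table: [-, 698, 273, 648, 854, 685, -, -, 195, 43, -, -, -, 319, 48, 761, 999]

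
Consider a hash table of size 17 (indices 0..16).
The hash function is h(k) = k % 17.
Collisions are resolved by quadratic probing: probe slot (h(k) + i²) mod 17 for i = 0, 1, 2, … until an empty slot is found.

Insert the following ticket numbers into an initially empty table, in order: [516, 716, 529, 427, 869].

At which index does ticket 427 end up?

516: h=6 -> slot 6
716: h=2 -> slot 2
529: h=2, probe 2,3 -> slot 3
427: h=2, probe 2,3,6,11 -> slot 11
869: h=2, probe 2,3,6,11,1 -> slot 1
Table: [-, 869, 716, 529, -, -, 516, -, -, -, -, 427, -, -, -, -, -]

11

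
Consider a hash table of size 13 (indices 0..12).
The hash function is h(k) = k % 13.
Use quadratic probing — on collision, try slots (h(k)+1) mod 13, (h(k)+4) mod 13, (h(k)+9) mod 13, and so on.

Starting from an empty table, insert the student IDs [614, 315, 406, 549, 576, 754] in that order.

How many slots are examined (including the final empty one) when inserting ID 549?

614: h=3 -> slot 3
315: h=3, probe 3,4 -> slot 4
406: h=3, probe 3,4,7 -> slot 7
549: h=3, probe 3,4,7,12 -> slot 12
576: h=4, probe 4,5 -> slot 5
754: h=0 -> slot 0
Table: [754, ., ., 614, 315, 576, ., 406, ., ., ., ., 549]

4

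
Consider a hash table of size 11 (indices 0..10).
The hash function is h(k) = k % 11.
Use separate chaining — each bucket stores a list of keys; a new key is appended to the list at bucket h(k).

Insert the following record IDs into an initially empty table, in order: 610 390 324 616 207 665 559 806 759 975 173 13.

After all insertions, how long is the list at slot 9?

2

610 -> bucket 5
390 -> bucket 5 (collision)
324 -> bucket 5 (collision)
616 -> bucket 0
207 -> bucket 9
665 -> bucket 5 (collision)
559 -> bucket 9 (collision)
806 -> bucket 3
759 -> bucket 0 (collision)
975 -> bucket 7
173 -> bucket 8
13 -> bucket 2
Final buckets:
0: 616 -> 759
1: ∅
2: 13
3: 806
4: ∅
5: 610 -> 390 -> 324 -> 665
6: ∅
7: 975
8: 173
9: 207 -> 559
10: ∅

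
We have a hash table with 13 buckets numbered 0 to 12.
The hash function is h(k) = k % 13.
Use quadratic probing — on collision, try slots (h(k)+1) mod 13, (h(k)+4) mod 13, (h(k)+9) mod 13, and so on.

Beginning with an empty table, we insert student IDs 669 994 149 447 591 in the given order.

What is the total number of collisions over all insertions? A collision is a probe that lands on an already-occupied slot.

669 hashes to 6; slot 6 is free => place at 6.
994 hashes to 6; 6 taken => place at 7.
149 hashes to 6; 6,7 taken => place at 10.
447 hashes to 5; slot 5 is free => place at 5.
591 hashes to 6; 6,7,10 taken => place at 2.
Table: [-, -, 591, -, -, 447, 669, 994, -, -, 149, -, -]

6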